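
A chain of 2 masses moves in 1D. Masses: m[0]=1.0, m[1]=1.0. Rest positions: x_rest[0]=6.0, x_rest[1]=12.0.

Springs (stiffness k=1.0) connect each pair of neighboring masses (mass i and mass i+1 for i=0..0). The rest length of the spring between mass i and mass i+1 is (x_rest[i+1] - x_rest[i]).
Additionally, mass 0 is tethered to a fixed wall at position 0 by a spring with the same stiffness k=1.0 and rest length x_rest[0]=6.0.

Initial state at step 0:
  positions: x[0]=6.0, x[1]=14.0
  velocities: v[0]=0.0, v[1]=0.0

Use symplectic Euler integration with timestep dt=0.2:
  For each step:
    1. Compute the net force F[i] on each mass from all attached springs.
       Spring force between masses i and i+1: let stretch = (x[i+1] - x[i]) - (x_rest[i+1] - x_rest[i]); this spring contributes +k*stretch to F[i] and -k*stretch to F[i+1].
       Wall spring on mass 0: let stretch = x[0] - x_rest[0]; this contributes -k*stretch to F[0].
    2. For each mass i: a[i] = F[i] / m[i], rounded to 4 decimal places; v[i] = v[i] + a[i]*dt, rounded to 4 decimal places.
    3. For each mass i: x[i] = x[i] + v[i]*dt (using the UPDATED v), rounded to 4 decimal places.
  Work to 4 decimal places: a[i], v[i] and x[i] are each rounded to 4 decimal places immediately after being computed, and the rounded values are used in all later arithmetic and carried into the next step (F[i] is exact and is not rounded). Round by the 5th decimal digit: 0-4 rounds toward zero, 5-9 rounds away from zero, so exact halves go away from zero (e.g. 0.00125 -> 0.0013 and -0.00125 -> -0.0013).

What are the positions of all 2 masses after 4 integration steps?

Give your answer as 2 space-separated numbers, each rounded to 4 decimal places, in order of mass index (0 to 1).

Answer: 6.6630 13.2916

Derivation:
Step 0: x=[6.0000 14.0000] v=[0.0000 0.0000]
Step 1: x=[6.0800 13.9200] v=[0.4000 -0.4000]
Step 2: x=[6.2304 13.7664] v=[0.7520 -0.7680]
Step 3: x=[6.4330 13.5514] v=[1.0131 -1.0752]
Step 4: x=[6.6630 13.2916] v=[1.1502 -1.2989]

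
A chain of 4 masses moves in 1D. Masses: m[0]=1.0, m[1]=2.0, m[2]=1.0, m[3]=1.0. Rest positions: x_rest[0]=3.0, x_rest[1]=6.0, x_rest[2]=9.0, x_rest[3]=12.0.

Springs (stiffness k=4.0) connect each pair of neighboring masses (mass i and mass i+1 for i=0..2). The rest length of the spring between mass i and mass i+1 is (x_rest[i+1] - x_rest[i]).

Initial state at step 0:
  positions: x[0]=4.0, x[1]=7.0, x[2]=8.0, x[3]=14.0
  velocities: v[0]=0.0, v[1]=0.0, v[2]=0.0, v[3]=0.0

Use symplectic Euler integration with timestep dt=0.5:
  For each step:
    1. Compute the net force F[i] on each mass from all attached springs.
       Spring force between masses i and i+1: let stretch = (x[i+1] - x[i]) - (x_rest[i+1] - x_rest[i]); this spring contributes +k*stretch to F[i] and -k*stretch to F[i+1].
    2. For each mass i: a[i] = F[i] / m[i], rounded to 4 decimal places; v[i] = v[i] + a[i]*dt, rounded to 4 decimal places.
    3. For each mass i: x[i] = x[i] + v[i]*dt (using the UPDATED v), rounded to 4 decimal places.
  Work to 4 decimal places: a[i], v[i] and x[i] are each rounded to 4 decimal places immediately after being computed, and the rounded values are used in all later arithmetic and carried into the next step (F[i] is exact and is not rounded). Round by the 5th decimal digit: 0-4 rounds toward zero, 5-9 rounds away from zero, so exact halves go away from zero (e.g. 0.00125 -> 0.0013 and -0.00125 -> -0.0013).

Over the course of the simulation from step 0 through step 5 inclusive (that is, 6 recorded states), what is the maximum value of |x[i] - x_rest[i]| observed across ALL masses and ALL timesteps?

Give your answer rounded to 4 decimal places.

Answer: 4.0000

Derivation:
Step 0: x=[4.0000 7.0000 8.0000 14.0000] v=[0.0000 0.0000 0.0000 0.0000]
Step 1: x=[4.0000 6.0000 13.0000 11.0000] v=[0.0000 -2.0000 10.0000 -6.0000]
Step 2: x=[3.0000 7.5000 9.0000 13.0000] v=[-2.0000 3.0000 -8.0000 4.0000]
Step 3: x=[3.5000 7.5000 7.5000 14.0000] v=[1.0000 0.0000 -3.0000 2.0000]
Step 4: x=[5.0000 5.5000 12.5000 11.5000] v=[3.0000 -4.0000 10.0000 -5.0000]
Step 5: x=[4.0000 6.7500 9.5000 13.0000] v=[-2.0000 2.5000 -6.0000 3.0000]
Max displacement = 4.0000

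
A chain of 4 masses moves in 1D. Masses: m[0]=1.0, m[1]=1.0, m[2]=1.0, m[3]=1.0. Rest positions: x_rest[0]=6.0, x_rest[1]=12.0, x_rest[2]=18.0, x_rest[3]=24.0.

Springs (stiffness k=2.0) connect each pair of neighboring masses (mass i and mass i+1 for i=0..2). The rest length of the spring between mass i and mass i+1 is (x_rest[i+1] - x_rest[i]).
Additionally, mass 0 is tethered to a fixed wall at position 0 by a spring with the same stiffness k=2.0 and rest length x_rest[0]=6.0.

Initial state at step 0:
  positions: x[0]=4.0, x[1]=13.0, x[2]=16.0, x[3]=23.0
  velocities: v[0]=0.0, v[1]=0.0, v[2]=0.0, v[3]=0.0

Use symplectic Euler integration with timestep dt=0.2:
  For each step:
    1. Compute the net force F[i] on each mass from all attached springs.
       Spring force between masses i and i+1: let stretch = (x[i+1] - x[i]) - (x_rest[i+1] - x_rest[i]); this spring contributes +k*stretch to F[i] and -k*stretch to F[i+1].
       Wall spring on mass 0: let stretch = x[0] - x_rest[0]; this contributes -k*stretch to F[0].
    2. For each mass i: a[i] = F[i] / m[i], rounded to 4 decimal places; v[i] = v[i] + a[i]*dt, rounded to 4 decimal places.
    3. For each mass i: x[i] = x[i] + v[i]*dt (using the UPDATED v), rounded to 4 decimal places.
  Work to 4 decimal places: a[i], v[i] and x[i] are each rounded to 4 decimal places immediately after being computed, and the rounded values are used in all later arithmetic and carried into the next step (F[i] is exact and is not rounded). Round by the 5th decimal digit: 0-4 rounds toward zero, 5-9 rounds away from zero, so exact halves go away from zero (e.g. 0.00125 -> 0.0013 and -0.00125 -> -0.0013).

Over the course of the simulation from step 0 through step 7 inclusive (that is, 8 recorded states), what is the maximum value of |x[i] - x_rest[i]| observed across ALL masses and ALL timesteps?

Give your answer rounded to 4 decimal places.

Answer: 2.4515

Derivation:
Step 0: x=[4.0000 13.0000 16.0000 23.0000] v=[0.0000 0.0000 0.0000 0.0000]
Step 1: x=[4.4000 12.5200 16.3200 22.9200] v=[2.0000 -2.4000 1.6000 -0.4000]
Step 2: x=[5.0976 11.6944 16.8640 22.7920] v=[3.4880 -4.1280 2.7200 -0.6400]
Step 3: x=[5.9151 10.7546 17.4687 22.6698] v=[4.0877 -4.6989 3.0234 -0.6112]
Step 4: x=[6.6466 9.9648 17.9523 22.6115] v=[3.6575 -3.9491 2.4182 -0.2916]
Step 5: x=[7.1118 9.5485 18.1697 22.6604] v=[2.3261 -2.0814 1.0869 0.2447]
Step 6: x=[7.2030 9.6270 18.0566 22.8301] v=[0.4561 0.3924 -0.5653 0.8484]
Step 7: x=[6.9119 10.1859 17.6511 23.0979] v=[-1.4555 2.7946 -2.0277 1.3390]
Max displacement = 2.4515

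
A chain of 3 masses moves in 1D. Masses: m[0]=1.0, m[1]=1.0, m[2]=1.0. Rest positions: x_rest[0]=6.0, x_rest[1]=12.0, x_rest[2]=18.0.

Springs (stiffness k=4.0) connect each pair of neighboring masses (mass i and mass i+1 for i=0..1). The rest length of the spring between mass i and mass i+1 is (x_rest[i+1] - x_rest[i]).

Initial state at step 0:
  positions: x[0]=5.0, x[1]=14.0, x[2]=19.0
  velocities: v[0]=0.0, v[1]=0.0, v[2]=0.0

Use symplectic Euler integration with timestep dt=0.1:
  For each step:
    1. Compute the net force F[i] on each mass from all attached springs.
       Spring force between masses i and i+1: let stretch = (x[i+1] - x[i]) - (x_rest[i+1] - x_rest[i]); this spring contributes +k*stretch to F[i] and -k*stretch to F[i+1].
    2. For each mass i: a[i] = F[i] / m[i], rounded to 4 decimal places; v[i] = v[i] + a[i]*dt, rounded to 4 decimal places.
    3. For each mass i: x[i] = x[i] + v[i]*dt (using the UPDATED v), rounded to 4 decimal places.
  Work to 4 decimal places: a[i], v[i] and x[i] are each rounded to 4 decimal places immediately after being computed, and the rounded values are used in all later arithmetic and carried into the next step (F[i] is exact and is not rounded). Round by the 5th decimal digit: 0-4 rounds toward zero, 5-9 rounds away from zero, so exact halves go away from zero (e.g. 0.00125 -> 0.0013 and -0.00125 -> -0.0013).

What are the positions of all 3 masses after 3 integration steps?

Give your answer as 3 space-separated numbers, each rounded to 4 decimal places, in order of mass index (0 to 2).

Step 0: x=[5.0000 14.0000 19.0000] v=[0.0000 0.0000 0.0000]
Step 1: x=[5.1200 13.8400 19.0400] v=[1.2000 -1.6000 0.4000]
Step 2: x=[5.3488 13.5392 19.1120] v=[2.2880 -3.0080 0.7200]
Step 3: x=[5.6652 13.1337 19.2011] v=[3.1642 -4.0550 0.8909]

Answer: 5.6652 13.1337 19.2011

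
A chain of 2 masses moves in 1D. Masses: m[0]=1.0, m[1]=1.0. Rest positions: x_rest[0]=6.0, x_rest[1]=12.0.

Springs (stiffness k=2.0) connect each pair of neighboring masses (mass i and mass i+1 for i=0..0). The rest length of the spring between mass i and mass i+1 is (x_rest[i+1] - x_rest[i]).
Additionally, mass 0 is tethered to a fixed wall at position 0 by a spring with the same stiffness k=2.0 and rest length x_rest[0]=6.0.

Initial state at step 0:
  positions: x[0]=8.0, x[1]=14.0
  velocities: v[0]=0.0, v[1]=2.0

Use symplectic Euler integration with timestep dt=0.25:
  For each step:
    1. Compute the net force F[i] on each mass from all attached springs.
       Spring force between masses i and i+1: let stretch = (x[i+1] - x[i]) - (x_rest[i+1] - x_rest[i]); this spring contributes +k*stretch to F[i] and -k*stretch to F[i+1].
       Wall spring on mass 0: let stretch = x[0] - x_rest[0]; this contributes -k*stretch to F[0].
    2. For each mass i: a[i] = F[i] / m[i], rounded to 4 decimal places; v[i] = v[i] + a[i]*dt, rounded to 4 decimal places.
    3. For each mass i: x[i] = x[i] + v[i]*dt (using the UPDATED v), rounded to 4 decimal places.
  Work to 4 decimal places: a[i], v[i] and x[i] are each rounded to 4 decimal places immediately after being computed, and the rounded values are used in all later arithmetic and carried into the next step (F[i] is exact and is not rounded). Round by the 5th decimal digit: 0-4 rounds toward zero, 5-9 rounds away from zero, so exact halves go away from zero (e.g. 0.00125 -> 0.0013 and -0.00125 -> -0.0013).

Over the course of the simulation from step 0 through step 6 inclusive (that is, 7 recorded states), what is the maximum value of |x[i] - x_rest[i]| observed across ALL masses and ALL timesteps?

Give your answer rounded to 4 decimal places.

Step 0: x=[8.0000 14.0000] v=[0.0000 2.0000]
Step 1: x=[7.7500 14.5000] v=[-1.0000 2.0000]
Step 2: x=[7.3750 14.9063] v=[-1.5000 1.6250]
Step 3: x=[7.0195 15.1212] v=[-1.4219 0.8594]
Step 4: x=[6.7993 15.0733] v=[-0.8808 -0.1915]
Step 5: x=[6.7634 14.7412] v=[-0.1435 -1.3285]
Step 6: x=[6.8793 14.1619] v=[0.4637 -2.3174]
Max displacement = 3.1212

Answer: 3.1212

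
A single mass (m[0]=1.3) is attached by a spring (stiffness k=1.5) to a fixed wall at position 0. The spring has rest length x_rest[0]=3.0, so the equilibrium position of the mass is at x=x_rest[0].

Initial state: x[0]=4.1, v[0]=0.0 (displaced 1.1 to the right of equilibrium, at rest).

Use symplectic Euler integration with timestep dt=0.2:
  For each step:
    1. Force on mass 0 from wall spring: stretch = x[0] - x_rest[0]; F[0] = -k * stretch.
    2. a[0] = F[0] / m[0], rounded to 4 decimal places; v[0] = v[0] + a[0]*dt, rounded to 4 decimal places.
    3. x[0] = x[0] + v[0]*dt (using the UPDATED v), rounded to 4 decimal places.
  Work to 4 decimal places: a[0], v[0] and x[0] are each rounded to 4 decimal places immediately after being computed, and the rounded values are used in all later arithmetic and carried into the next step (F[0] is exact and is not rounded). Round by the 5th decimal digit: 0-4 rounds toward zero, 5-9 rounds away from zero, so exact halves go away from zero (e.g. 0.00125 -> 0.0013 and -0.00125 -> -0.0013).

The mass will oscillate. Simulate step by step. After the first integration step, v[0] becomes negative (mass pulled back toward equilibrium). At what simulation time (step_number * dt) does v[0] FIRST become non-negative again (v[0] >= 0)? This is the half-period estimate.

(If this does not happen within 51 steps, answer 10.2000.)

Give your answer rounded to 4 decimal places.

Answer: 3.0000

Derivation:
Step 0: x=[4.1000] v=[0.0000]
Step 1: x=[4.0492] v=[-0.2538]
Step 2: x=[3.9500] v=[-0.4959]
Step 3: x=[3.8070] v=[-0.7151]
Step 4: x=[3.6267] v=[-0.9013]
Step 5: x=[3.4175] v=[-1.0459]
Step 6: x=[3.1891] v=[-1.1422]
Step 7: x=[2.9519] v=[-1.1858]
Step 8: x=[2.7170] v=[-1.1747]
Step 9: x=[2.4951] v=[-1.1094]
Step 10: x=[2.2965] v=[-0.9929]
Step 11: x=[2.1304] v=[-0.8306]
Step 12: x=[2.0044] v=[-0.6299]
Step 13: x=[1.9244] v=[-0.4001]
Step 14: x=[1.8940] v=[-0.1519]
Step 15: x=[1.9147] v=[0.1033]
First v>=0 after going negative at step 15, time=3.0000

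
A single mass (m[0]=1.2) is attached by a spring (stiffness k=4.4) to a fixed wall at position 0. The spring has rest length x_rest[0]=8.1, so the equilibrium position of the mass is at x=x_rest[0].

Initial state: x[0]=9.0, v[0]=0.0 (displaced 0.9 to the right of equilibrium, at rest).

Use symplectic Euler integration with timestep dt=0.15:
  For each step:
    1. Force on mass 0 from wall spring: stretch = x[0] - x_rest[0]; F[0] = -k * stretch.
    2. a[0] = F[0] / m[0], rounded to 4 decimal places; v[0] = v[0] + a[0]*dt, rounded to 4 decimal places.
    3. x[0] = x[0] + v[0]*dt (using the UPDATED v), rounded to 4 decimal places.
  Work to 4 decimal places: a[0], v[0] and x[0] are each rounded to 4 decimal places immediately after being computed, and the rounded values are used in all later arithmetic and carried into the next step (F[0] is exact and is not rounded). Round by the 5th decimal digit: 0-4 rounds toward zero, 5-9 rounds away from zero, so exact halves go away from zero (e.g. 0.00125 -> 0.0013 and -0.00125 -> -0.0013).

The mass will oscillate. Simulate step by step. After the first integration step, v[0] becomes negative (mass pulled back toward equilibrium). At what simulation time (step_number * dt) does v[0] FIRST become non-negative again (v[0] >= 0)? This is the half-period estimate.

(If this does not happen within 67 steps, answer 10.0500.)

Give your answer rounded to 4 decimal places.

Step 0: x=[9.0000] v=[0.0000]
Step 1: x=[8.9258] v=[-0.4950]
Step 2: x=[8.7834] v=[-0.9492]
Step 3: x=[8.5846] v=[-1.3251]
Step 4: x=[8.3459] v=[-1.5916]
Step 5: x=[8.0869] v=[-1.7268]
Step 6: x=[7.8290] v=[-1.7196]
Step 7: x=[7.5934] v=[-1.5705]
Step 8: x=[7.3996] v=[-1.2919]
Step 9: x=[7.2636] v=[-0.9067]
Step 10: x=[7.1966] v=[-0.4467]
Step 11: x=[7.2041] v=[0.0502]
First v>=0 after going negative at step 11, time=1.6500

Answer: 1.6500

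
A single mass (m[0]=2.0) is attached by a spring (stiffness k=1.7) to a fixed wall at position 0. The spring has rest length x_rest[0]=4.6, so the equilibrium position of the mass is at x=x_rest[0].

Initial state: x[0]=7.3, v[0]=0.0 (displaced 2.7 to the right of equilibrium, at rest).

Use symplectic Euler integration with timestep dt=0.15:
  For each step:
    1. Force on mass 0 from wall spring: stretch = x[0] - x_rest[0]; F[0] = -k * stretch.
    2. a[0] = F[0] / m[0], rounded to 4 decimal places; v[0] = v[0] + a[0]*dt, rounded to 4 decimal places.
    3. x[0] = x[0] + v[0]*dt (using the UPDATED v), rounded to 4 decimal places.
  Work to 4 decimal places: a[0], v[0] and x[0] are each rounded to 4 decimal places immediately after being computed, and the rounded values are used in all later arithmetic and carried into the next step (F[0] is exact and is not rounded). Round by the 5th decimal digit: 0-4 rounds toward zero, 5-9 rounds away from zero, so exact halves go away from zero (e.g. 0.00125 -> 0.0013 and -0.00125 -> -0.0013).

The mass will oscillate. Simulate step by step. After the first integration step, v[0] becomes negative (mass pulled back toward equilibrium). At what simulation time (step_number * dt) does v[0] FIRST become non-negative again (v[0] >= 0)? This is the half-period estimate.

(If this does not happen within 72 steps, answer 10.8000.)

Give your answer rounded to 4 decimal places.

Step 0: x=[7.3000] v=[0.0000]
Step 1: x=[7.2484] v=[-0.3443]
Step 2: x=[7.1461] v=[-0.6820]
Step 3: x=[6.9951] v=[-1.0066]
Step 4: x=[6.7983] v=[-1.3120]
Step 5: x=[6.5595] v=[-1.5923]
Step 6: x=[6.2832] v=[-1.8421]
Step 7: x=[5.9747] v=[-2.0567]
Step 8: x=[5.6399] v=[-2.2320]
Step 9: x=[5.2852] v=[-2.3646]
Step 10: x=[4.9174] v=[-2.4520]
Step 11: x=[4.5435] v=[-2.4925]
Step 12: x=[4.1707] v=[-2.4853]
Step 13: x=[3.8061] v=[-2.4306]
Step 14: x=[3.4567] v=[-2.3294]
Step 15: x=[3.1292] v=[-2.1836]
Step 16: x=[2.8298] v=[-1.9961]
Step 17: x=[2.5642] v=[-1.7704]
Step 18: x=[2.3376] v=[-1.5108]
Step 19: x=[2.1542] v=[-1.2224]
Step 20: x=[2.0176] v=[-0.9106]
Step 21: x=[1.9304] v=[-0.5814]
Step 22: x=[1.8943] v=[-0.2410]
Step 23: x=[1.9099] v=[0.1040]
First v>=0 after going negative at step 23, time=3.4500

Answer: 3.4500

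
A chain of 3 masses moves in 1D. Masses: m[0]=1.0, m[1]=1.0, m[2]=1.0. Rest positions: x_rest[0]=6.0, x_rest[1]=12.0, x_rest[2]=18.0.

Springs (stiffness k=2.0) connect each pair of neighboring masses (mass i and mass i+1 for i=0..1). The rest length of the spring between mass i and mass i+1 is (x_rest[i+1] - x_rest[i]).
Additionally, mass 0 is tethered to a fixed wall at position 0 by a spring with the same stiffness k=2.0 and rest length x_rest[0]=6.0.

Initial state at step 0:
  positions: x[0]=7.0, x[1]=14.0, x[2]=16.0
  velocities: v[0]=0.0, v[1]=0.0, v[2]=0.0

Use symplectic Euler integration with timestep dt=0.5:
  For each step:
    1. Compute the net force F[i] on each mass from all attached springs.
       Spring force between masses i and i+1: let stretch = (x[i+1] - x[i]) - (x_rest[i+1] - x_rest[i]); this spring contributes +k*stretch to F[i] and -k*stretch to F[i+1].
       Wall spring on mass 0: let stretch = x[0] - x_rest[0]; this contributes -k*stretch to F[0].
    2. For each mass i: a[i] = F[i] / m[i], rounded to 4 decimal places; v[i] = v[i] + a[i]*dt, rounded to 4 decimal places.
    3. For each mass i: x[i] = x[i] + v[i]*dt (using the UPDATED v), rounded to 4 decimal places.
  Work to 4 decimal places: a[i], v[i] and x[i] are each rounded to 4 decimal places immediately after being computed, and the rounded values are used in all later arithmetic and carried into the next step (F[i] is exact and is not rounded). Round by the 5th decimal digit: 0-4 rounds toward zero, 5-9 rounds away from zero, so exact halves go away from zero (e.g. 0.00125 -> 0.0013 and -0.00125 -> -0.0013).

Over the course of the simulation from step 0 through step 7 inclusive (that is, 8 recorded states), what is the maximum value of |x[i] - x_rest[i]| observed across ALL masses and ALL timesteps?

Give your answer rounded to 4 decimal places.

Answer: 3.0469

Derivation:
Step 0: x=[7.0000 14.0000 16.0000] v=[0.0000 0.0000 0.0000]
Step 1: x=[7.0000 11.5000 18.0000] v=[0.0000 -5.0000 4.0000]
Step 2: x=[5.7500 10.0000 19.7500] v=[-2.5000 -3.0000 3.5000]
Step 3: x=[3.7500 11.2500 19.6250] v=[-4.0000 2.5000 -0.2500]
Step 4: x=[3.6250 12.9375 18.3125] v=[-0.2500 3.3750 -2.6250]
Step 5: x=[6.3438 12.6563 17.3125] v=[5.4375 -0.5625 -2.0000]
Step 6: x=[9.0469 11.5469 16.9844] v=[5.4062 -2.2188 -0.6562]
Step 7: x=[8.4766 11.9063 16.9376] v=[-1.1407 0.7187 -0.0937]
Max displacement = 3.0469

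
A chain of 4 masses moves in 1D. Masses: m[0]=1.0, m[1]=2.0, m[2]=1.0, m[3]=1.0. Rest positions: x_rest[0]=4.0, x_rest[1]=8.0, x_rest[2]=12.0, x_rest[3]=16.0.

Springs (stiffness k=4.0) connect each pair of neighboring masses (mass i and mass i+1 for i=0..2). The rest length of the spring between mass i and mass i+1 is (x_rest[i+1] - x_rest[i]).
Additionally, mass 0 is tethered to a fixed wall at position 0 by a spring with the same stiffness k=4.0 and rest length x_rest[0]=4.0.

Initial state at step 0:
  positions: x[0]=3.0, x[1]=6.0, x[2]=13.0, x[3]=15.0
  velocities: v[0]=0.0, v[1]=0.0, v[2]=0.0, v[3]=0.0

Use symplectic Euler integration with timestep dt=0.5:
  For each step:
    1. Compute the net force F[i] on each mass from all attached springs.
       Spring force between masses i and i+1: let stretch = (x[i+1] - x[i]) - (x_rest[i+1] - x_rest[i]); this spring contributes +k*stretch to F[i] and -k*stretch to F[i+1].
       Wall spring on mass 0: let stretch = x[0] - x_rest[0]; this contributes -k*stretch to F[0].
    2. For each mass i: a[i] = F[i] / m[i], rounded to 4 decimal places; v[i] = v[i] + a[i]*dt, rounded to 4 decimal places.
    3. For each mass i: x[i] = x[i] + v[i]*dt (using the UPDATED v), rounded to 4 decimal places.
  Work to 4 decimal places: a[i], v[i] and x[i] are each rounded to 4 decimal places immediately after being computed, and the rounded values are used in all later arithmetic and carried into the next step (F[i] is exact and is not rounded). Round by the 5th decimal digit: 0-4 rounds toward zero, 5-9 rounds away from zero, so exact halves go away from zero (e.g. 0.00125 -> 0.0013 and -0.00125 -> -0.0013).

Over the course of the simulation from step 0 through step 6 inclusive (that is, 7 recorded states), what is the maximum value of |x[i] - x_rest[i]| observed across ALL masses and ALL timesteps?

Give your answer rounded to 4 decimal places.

Step 0: x=[3.0000 6.0000 13.0000 15.0000] v=[0.0000 0.0000 0.0000 0.0000]
Step 1: x=[3.0000 8.0000 8.0000 17.0000] v=[0.0000 4.0000 -10.0000 4.0000]
Step 2: x=[5.0000 7.5000 12.0000 14.0000] v=[4.0000 -1.0000 8.0000 -6.0000]
Step 3: x=[4.5000 8.0000 13.5000 13.0000] v=[-1.0000 1.0000 3.0000 -2.0000]
Step 4: x=[3.0000 9.5000 9.0000 16.5000] v=[-3.0000 3.0000 -9.0000 7.0000]
Step 5: x=[5.0000 7.5000 12.5000 16.5000] v=[4.0000 -4.0000 7.0000 0.0000]
Step 6: x=[4.5000 6.7500 15.0000 16.5000] v=[-1.0000 -1.5000 5.0000 0.0000]
Max displacement = 4.0000

Answer: 4.0000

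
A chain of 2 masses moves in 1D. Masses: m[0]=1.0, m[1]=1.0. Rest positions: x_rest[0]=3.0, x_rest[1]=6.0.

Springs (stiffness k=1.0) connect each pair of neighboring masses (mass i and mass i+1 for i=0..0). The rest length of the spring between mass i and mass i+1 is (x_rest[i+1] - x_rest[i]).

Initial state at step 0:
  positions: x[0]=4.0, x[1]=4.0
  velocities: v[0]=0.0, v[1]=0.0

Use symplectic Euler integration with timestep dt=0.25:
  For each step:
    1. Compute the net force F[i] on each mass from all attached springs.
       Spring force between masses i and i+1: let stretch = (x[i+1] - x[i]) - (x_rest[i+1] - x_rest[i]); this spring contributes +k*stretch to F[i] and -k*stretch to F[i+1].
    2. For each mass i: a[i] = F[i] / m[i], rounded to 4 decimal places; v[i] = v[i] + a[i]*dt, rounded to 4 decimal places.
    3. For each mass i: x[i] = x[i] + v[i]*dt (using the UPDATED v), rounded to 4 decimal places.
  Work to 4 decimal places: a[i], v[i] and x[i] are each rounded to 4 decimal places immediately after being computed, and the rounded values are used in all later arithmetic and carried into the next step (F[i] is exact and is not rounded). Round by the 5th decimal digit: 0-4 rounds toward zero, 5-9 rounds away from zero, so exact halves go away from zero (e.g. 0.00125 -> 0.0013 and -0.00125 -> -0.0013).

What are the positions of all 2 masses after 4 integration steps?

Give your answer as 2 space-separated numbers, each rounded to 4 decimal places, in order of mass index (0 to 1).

Step 0: x=[4.0000 4.0000] v=[0.0000 0.0000]
Step 1: x=[3.8125 4.1875] v=[-0.7500 0.7500]
Step 2: x=[3.4609 4.5391] v=[-1.4063 1.4063]
Step 3: x=[2.9892 5.0108] v=[-1.8868 1.8868]
Step 4: x=[2.4564 5.5437] v=[-2.1314 2.1314]

Answer: 2.4564 5.5437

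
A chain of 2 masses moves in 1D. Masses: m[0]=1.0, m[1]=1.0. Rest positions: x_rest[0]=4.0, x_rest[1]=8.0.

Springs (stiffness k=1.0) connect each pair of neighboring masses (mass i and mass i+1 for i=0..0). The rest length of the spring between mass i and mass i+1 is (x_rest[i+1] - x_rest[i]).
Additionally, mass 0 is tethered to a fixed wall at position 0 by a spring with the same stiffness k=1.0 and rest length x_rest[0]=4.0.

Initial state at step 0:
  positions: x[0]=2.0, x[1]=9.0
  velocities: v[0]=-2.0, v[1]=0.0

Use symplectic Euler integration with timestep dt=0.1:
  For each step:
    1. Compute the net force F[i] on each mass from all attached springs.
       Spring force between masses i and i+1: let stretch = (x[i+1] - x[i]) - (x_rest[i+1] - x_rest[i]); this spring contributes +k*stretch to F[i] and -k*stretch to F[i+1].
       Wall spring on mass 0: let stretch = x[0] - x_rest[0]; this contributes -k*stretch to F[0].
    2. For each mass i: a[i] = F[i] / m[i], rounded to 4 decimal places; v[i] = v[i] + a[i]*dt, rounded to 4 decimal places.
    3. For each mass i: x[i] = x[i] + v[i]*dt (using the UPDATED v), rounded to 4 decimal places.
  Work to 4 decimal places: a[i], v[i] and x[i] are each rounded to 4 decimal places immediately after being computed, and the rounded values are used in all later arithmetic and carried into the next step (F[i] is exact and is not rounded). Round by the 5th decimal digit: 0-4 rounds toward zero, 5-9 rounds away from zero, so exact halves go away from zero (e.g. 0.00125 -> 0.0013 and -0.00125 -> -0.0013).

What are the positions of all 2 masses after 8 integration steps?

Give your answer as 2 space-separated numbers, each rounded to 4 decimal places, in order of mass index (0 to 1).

Answer: 2.2538 7.9252

Derivation:
Step 0: x=[2.0000 9.0000] v=[-2.0000 0.0000]
Step 1: x=[1.8500 8.9700] v=[-1.5000 -0.3000]
Step 2: x=[1.7527 8.9088] v=[-0.9730 -0.6120]
Step 3: x=[1.7094 8.8160] v=[-0.4327 -0.9276]
Step 4: x=[1.7201 8.6922] v=[0.1070 -1.2383]
Step 5: x=[1.7833 8.5387] v=[0.6322 -1.5355]
Step 6: x=[1.8962 8.3576] v=[1.1294 -1.8110]
Step 7: x=[2.0548 8.1519] v=[1.5859 -2.0571]
Step 8: x=[2.2538 7.9252] v=[1.9901 -2.2668]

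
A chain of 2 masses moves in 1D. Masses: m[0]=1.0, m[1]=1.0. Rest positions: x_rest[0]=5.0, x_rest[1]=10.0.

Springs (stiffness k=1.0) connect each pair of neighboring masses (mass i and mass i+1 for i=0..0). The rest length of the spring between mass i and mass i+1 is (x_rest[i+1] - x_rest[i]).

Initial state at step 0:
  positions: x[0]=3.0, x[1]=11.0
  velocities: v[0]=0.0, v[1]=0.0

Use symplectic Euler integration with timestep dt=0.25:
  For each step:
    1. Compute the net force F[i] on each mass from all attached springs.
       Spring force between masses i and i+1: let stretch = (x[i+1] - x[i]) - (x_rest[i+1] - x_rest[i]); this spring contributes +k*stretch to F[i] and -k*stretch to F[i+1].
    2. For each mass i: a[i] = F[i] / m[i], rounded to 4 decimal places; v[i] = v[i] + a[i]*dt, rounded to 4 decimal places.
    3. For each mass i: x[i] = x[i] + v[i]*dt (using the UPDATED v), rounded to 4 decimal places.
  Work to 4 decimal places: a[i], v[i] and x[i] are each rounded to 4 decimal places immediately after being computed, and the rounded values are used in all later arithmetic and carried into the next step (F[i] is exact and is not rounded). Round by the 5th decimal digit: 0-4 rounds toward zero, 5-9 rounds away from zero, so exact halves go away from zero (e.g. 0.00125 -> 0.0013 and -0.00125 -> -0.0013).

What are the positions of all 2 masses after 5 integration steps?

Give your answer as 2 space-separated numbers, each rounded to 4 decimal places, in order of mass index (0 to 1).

Answer: 5.0711 8.9290

Derivation:
Step 0: x=[3.0000 11.0000] v=[0.0000 0.0000]
Step 1: x=[3.1875 10.8125] v=[0.7500 -0.7500]
Step 2: x=[3.5391 10.4609] v=[1.4063 -1.4063]
Step 3: x=[4.0108 9.9892] v=[1.8868 -1.8868]
Step 4: x=[4.5437 9.4564] v=[2.1314 -2.1314]
Step 5: x=[5.0711 8.9290] v=[2.1096 -2.1096]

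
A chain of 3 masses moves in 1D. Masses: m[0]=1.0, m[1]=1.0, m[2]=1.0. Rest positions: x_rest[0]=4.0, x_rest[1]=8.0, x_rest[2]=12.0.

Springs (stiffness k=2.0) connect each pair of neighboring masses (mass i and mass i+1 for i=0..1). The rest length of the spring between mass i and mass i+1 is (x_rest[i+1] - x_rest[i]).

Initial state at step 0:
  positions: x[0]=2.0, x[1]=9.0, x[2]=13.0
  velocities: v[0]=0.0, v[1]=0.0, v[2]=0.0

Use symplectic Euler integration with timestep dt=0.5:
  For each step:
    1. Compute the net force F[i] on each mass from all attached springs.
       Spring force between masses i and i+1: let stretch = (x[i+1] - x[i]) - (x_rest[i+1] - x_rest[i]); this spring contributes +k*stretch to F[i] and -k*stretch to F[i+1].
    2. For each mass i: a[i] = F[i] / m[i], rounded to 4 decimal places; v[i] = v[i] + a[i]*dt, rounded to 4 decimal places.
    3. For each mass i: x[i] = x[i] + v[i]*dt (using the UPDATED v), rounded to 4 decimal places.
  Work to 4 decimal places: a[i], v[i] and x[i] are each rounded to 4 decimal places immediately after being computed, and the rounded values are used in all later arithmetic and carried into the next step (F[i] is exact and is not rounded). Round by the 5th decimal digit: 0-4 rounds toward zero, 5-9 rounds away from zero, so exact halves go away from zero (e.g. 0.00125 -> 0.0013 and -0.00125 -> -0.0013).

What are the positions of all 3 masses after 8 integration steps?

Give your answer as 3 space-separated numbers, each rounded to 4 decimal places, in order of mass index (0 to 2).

Answer: 2.2813 8.2619 13.4572

Derivation:
Step 0: x=[2.0000 9.0000 13.0000] v=[0.0000 0.0000 0.0000]
Step 1: x=[3.5000 7.5000 13.0000] v=[3.0000 -3.0000 0.0000]
Step 2: x=[5.0000 6.7500 12.2500] v=[3.0000 -1.5000 -1.5000]
Step 3: x=[5.3750 7.8750 10.7500] v=[0.7500 2.2500 -3.0000]
Step 4: x=[5.0000 9.1875 9.8125] v=[-0.7500 2.6250 -1.8750]
Step 5: x=[4.7188 8.7188 10.5625] v=[-0.5625 -0.9375 1.5000]
Step 6: x=[4.4376 7.1719 12.3907] v=[-0.5625 -3.0938 3.6563]
Step 7: x=[3.5235 6.8673 13.6095] v=[-1.8282 -0.6093 2.4375]
Step 8: x=[2.2813 8.2619 13.4572] v=[-2.4844 2.7891 -0.3047]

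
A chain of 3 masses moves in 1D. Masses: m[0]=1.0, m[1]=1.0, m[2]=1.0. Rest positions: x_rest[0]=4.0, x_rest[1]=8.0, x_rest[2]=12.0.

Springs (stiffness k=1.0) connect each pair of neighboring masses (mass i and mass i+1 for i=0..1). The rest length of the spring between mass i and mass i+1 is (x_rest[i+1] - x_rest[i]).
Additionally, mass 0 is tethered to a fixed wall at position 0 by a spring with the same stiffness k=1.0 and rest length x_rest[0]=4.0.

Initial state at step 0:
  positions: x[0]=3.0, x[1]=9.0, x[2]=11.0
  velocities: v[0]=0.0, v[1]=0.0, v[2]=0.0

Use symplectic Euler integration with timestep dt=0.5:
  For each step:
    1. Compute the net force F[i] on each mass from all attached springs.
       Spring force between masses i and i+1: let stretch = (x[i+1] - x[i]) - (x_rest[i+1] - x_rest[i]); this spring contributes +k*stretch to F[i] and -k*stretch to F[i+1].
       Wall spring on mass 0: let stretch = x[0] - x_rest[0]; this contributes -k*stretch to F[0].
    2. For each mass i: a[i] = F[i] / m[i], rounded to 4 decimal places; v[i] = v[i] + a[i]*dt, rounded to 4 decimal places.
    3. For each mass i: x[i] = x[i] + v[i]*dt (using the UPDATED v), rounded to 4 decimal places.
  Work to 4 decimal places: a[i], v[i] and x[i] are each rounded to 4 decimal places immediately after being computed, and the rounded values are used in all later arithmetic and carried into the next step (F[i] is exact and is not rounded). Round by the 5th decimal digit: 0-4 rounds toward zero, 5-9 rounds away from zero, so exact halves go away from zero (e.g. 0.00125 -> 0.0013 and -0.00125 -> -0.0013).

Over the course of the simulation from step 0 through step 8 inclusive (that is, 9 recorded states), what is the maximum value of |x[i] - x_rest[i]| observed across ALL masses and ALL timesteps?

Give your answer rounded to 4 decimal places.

Step 0: x=[3.0000 9.0000 11.0000] v=[0.0000 0.0000 0.0000]
Step 1: x=[3.7500 8.0000 11.5000] v=[1.5000 -2.0000 1.0000]
Step 2: x=[4.6250 6.8125 12.1250] v=[1.7500 -2.3750 1.2500]
Step 3: x=[4.8907 6.4063 12.4219] v=[0.5313 -0.8125 0.5938]
Step 4: x=[4.3126 7.1251 12.2149] v=[-1.1563 1.4375 -0.4140]
Step 5: x=[3.3594 8.4132 11.7355] v=[-1.9064 2.5762 -0.9589]
Step 6: x=[2.8298 9.2685 11.4255] v=[-1.0592 1.7105 -0.6201]
Step 7: x=[3.2025 9.0533 11.5762] v=[0.7453 -0.4304 0.3014]
Step 8: x=[4.2373 8.0061 12.0962] v=[2.0695 -2.0944 1.0400]
Max displacement = 1.5937

Answer: 1.5937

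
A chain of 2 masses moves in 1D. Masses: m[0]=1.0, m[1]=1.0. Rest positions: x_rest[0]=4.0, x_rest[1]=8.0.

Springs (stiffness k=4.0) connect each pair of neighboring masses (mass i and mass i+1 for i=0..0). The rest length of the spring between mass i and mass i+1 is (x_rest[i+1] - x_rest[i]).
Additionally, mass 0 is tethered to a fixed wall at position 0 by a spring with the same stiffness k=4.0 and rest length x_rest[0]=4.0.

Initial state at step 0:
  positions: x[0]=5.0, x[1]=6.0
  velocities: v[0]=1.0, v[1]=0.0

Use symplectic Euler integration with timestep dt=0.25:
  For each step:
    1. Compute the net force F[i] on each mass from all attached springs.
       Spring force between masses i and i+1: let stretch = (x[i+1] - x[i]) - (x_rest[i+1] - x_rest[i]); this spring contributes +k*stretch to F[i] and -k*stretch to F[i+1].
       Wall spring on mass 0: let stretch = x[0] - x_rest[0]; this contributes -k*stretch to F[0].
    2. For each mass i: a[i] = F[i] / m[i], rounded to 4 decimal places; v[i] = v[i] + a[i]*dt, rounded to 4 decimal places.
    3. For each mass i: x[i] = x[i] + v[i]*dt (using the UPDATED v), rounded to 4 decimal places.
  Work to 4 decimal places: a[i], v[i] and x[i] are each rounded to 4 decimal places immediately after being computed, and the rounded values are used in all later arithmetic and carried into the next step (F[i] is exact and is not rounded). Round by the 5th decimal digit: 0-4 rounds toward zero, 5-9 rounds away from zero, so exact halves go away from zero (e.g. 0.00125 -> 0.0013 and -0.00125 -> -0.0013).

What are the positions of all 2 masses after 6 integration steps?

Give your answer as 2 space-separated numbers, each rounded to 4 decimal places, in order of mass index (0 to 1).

Answer: 5.3936 8.2268

Derivation:
Step 0: x=[5.0000 6.0000] v=[1.0000 0.0000]
Step 1: x=[4.2500 6.7500] v=[-3.0000 3.0000]
Step 2: x=[3.0625 7.8750] v=[-4.7500 4.5000]
Step 3: x=[2.3125 8.7969] v=[-3.0000 3.6875]
Step 4: x=[2.6055 9.0977] v=[1.1719 1.2031]
Step 5: x=[3.8702 8.7754] v=[5.0586 -1.2891]
Step 6: x=[5.3936 8.2268] v=[6.0936 -2.1943]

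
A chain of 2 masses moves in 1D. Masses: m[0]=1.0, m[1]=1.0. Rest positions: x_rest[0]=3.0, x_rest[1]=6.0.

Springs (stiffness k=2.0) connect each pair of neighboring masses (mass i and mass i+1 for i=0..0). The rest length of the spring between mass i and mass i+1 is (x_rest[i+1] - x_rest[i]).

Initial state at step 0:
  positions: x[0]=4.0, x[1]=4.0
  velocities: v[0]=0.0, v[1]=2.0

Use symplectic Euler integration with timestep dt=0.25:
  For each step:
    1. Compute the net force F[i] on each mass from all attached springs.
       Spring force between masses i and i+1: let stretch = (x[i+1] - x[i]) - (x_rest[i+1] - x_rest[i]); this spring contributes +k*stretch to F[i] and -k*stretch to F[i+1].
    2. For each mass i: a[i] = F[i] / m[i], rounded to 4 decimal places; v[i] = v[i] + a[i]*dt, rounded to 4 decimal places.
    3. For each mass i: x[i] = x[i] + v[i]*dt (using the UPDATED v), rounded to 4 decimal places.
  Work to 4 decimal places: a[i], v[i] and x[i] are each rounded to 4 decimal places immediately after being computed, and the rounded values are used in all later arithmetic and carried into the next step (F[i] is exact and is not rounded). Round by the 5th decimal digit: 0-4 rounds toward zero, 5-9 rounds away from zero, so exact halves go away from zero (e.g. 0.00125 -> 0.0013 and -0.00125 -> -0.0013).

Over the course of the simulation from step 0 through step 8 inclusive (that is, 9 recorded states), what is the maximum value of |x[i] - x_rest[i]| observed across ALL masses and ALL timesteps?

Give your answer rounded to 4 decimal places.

Answer: 2.5899

Derivation:
Step 0: x=[4.0000 4.0000] v=[0.0000 2.0000]
Step 1: x=[3.6250 4.8750] v=[-1.5000 3.5000]
Step 2: x=[3.0313 5.9688] v=[-2.3750 4.3750]
Step 3: x=[2.4297 7.0704] v=[-2.4063 4.4063]
Step 4: x=[2.0332 7.9669] v=[-1.5860 3.5860]
Step 5: x=[2.0034 8.4967] v=[-0.1192 2.1192]
Step 6: x=[2.4103 8.5899] v=[1.6275 0.3726]
Step 7: x=[3.2146 8.2856] v=[3.2173 -1.2172]
Step 8: x=[4.2778 7.7224] v=[4.2528 -2.2527]
Max displacement = 2.5899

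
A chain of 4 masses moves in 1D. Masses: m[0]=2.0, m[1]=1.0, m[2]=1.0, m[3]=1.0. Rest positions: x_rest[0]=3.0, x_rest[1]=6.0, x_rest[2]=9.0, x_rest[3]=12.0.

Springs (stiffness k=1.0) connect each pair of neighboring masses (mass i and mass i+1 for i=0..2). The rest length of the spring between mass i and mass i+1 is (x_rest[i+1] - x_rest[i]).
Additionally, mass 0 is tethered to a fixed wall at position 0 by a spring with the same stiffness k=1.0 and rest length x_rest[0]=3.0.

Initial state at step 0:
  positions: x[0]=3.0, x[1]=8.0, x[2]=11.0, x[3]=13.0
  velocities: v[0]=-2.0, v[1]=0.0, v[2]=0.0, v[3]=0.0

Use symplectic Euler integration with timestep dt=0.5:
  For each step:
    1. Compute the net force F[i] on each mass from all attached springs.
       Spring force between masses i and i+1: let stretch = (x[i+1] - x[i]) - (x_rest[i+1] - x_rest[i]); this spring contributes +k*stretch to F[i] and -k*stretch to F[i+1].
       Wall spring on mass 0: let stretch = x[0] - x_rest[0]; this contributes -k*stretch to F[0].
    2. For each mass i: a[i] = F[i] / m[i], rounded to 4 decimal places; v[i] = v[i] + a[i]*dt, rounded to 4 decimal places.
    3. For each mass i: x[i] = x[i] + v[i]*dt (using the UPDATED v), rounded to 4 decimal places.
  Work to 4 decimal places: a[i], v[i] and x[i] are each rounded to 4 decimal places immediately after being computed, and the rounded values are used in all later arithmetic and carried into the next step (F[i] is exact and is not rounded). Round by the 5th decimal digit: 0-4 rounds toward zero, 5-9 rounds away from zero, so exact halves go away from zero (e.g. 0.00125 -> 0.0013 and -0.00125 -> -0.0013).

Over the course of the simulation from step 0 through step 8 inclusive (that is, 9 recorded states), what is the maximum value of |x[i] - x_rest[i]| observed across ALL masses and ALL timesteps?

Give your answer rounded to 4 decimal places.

Step 0: x=[3.0000 8.0000 11.0000 13.0000] v=[-2.0000 0.0000 0.0000 0.0000]
Step 1: x=[2.2500 7.5000 10.7500 13.2500] v=[-1.5000 -1.0000 -0.5000 0.5000]
Step 2: x=[1.8750 6.5000 10.3125 13.6250] v=[-0.7500 -2.0000 -0.8750 0.7500]
Step 3: x=[1.8438 5.2969 9.7500 13.9219] v=[-0.0625 -2.4063 -1.1250 0.5938]
Step 4: x=[2.0138 4.3438 9.1172 13.9259] v=[0.3399 -1.9063 -1.2656 0.0079]
Step 5: x=[2.2233 4.0015 8.4932 13.4777] v=[0.4190 -0.6846 -1.2480 -0.8965]
Step 6: x=[2.3772 4.3376 7.9924 12.5333] v=[0.3077 0.6722 -1.0016 -1.8888]
Step 7: x=[2.4790 5.0973 7.7131 11.2037] v=[0.2035 1.5194 -0.5586 -2.6593]
Step 8: x=[2.5982 5.8564 7.6525 9.7514] v=[0.2384 1.5182 -0.1212 -2.9046]
Max displacement = 2.2486

Answer: 2.2486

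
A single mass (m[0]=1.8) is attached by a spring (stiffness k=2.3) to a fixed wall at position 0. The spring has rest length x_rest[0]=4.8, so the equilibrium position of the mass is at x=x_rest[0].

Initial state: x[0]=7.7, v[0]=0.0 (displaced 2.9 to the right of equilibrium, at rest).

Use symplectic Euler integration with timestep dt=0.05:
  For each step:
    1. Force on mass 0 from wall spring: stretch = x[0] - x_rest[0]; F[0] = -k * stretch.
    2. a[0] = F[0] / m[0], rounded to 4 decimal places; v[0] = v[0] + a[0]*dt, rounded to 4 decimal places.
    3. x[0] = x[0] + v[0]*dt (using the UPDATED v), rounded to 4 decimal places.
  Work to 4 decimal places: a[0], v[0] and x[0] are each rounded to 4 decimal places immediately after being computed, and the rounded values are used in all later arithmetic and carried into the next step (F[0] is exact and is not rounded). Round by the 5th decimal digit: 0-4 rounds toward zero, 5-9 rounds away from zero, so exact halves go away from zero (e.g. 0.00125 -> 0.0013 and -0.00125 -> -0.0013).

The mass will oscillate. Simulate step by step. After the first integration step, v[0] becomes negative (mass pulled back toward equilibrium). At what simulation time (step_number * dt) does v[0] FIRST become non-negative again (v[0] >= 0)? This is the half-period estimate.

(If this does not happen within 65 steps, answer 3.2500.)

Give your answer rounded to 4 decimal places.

Step 0: x=[7.7000] v=[0.0000]
Step 1: x=[7.6907] v=[-0.1853]
Step 2: x=[7.6722] v=[-0.3700]
Step 3: x=[7.6445] v=[-0.5535]
Step 4: x=[7.6077] v=[-0.7352]
Step 5: x=[7.5620] v=[-0.9146]
Step 6: x=[7.5074] v=[-1.0911]
Step 7: x=[7.4442] v=[-1.2641]
Step 8: x=[7.3726] v=[-1.4330]
Step 9: x=[7.2927] v=[-1.5974]
Step 10: x=[7.2049] v=[-1.7567]
Step 11: x=[7.1094] v=[-1.9103]
Step 12: x=[7.0065] v=[-2.0578]
Step 13: x=[6.8966] v=[-2.1988]
Step 14: x=[6.7800] v=[-2.3328]
Step 15: x=[6.6570] v=[-2.4593]
Step 16: x=[6.5281] v=[-2.5779]
Step 17: x=[6.3937] v=[-2.6883]
Step 18: x=[6.2542] v=[-2.7901]
Step 19: x=[6.1101] v=[-2.8830]
Step 20: x=[5.9618] v=[-2.9667]
Step 21: x=[5.8098] v=[-3.0409]
Step 22: x=[5.6545] v=[-3.1054]
Step 23: x=[5.4965] v=[-3.1600]
Step 24: x=[5.3363] v=[-3.2045]
Step 25: x=[5.1744] v=[-3.2388]
Step 26: x=[5.0113] v=[-3.2627]
Step 27: x=[4.8475] v=[-3.2762]
Step 28: x=[4.6835] v=[-3.2792]
Step 29: x=[4.5199] v=[-3.2718]
Step 30: x=[4.3572] v=[-3.2539]
Step 31: x=[4.1959] v=[-3.2256]
Step 32: x=[4.0366] v=[-3.1870]
Step 33: x=[3.8797] v=[-3.1382]
Step 34: x=[3.7257] v=[-3.0794]
Step 35: x=[3.5752] v=[-3.0108]
Step 36: x=[3.4286] v=[-2.9326]
Step 37: x=[3.2864] v=[-2.8450]
Step 38: x=[3.1490] v=[-2.7483]
Step 39: x=[3.0169] v=[-2.6428]
Step 40: x=[2.8905] v=[-2.5289]
Step 41: x=[2.7702] v=[-2.4069]
Step 42: x=[2.6563] v=[-2.2772]
Step 43: x=[2.5493] v=[-2.1402]
Step 44: x=[2.4495] v=[-1.9964]
Step 45: x=[2.3572] v=[-1.8462]
Step 46: x=[2.2727] v=[-1.6901]
Step 47: x=[2.1963] v=[-1.5286]
Step 48: x=[2.1282] v=[-1.3623]
Step 49: x=[2.0686] v=[-1.1916]
Step 50: x=[2.0177] v=[-1.0171]
Step 51: x=[1.9757] v=[-0.8393]
Step 52: x=[1.9428] v=[-0.6589]
Step 53: x=[1.9190] v=[-0.4764]
Step 54: x=[1.9044] v=[-0.2923]
Step 55: x=[1.8990] v=[-0.1073]
Step 56: x=[1.9029] v=[0.0780]
First v>=0 after going negative at step 56, time=2.8000

Answer: 2.8000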